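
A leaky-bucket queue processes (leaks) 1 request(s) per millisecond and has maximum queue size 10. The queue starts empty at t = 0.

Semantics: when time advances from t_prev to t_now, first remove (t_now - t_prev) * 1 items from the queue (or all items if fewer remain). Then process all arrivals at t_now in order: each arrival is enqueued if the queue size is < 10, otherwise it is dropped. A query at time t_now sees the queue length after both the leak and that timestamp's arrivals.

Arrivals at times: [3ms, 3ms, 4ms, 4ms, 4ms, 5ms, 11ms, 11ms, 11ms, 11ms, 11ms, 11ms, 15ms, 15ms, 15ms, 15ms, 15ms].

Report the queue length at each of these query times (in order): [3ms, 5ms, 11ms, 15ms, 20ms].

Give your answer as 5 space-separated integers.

Queue lengths at query times:
  query t=3ms: backlog = 2
  query t=5ms: backlog = 4
  query t=11ms: backlog = 6
  query t=15ms: backlog = 7
  query t=20ms: backlog = 2

Answer: 2 4 6 7 2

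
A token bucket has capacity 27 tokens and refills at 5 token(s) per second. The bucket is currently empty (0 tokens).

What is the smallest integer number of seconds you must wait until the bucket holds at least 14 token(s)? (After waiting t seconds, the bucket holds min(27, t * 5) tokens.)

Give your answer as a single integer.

Answer: 3

Derivation:
Need t * 5 >= 14, so t >= 14/5.
Smallest integer t = ceil(14/5) = 3.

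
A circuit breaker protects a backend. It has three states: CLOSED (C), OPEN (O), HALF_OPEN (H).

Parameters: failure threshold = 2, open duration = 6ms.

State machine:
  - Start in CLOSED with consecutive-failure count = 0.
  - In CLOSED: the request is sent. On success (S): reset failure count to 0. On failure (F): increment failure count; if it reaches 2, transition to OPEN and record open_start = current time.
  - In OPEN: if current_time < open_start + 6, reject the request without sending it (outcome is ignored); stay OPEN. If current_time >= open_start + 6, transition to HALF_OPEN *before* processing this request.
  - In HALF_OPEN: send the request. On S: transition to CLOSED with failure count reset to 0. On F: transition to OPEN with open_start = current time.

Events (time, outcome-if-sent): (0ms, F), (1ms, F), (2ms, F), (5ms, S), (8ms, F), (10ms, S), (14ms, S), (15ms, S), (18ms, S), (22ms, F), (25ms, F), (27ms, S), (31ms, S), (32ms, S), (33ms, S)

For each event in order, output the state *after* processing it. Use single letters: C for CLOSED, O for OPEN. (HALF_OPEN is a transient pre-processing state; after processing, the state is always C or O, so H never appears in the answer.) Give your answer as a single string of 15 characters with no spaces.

State after each event:
  event#1 t=0ms outcome=F: state=CLOSED
  event#2 t=1ms outcome=F: state=OPEN
  event#3 t=2ms outcome=F: state=OPEN
  event#4 t=5ms outcome=S: state=OPEN
  event#5 t=8ms outcome=F: state=OPEN
  event#6 t=10ms outcome=S: state=OPEN
  event#7 t=14ms outcome=S: state=CLOSED
  event#8 t=15ms outcome=S: state=CLOSED
  event#9 t=18ms outcome=S: state=CLOSED
  event#10 t=22ms outcome=F: state=CLOSED
  event#11 t=25ms outcome=F: state=OPEN
  event#12 t=27ms outcome=S: state=OPEN
  event#13 t=31ms outcome=S: state=CLOSED
  event#14 t=32ms outcome=S: state=CLOSED
  event#15 t=33ms outcome=S: state=CLOSED

Answer: COOOOOCCCCOOCCC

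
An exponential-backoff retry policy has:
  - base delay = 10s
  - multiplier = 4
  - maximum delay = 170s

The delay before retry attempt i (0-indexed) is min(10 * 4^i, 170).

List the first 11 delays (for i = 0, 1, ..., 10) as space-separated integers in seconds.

Answer: 10 40 160 170 170 170 170 170 170 170 170

Derivation:
Computing each delay:
  i=0: min(10*4^0, 170) = 10
  i=1: min(10*4^1, 170) = 40
  i=2: min(10*4^2, 170) = 160
  i=3: min(10*4^3, 170) = 170
  i=4: min(10*4^4, 170) = 170
  i=5: min(10*4^5, 170) = 170
  i=6: min(10*4^6, 170) = 170
  i=7: min(10*4^7, 170) = 170
  i=8: min(10*4^8, 170) = 170
  i=9: min(10*4^9, 170) = 170
  i=10: min(10*4^10, 170) = 170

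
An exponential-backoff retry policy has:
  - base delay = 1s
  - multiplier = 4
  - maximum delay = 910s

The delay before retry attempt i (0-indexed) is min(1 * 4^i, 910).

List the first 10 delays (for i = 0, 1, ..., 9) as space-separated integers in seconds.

Answer: 1 4 16 64 256 910 910 910 910 910

Derivation:
Computing each delay:
  i=0: min(1*4^0, 910) = 1
  i=1: min(1*4^1, 910) = 4
  i=2: min(1*4^2, 910) = 16
  i=3: min(1*4^3, 910) = 64
  i=4: min(1*4^4, 910) = 256
  i=5: min(1*4^5, 910) = 910
  i=6: min(1*4^6, 910) = 910
  i=7: min(1*4^7, 910) = 910
  i=8: min(1*4^8, 910) = 910
  i=9: min(1*4^9, 910) = 910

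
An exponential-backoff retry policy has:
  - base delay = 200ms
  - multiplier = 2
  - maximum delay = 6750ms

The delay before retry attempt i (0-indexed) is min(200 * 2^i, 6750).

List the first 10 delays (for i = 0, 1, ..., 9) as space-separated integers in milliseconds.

Computing each delay:
  i=0: min(200*2^0, 6750) = 200
  i=1: min(200*2^1, 6750) = 400
  i=2: min(200*2^2, 6750) = 800
  i=3: min(200*2^3, 6750) = 1600
  i=4: min(200*2^4, 6750) = 3200
  i=5: min(200*2^5, 6750) = 6400
  i=6: min(200*2^6, 6750) = 6750
  i=7: min(200*2^7, 6750) = 6750
  i=8: min(200*2^8, 6750) = 6750
  i=9: min(200*2^9, 6750) = 6750

Answer: 200 400 800 1600 3200 6400 6750 6750 6750 6750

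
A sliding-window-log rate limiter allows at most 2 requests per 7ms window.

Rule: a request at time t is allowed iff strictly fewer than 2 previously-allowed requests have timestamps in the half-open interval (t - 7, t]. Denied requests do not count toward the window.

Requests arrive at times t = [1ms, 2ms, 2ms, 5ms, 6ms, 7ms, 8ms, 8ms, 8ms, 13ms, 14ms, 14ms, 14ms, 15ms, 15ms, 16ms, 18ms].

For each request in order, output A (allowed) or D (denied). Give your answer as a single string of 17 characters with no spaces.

Tracking allowed requests in the window:
  req#1 t=1ms: ALLOW
  req#2 t=2ms: ALLOW
  req#3 t=2ms: DENY
  req#4 t=5ms: DENY
  req#5 t=6ms: DENY
  req#6 t=7ms: DENY
  req#7 t=8ms: ALLOW
  req#8 t=8ms: DENY
  req#9 t=8ms: DENY
  req#10 t=13ms: ALLOW
  req#11 t=14ms: DENY
  req#12 t=14ms: DENY
  req#13 t=14ms: DENY
  req#14 t=15ms: ALLOW
  req#15 t=15ms: DENY
  req#16 t=16ms: DENY
  req#17 t=18ms: DENY

Answer: AADDDDADDADDDADDD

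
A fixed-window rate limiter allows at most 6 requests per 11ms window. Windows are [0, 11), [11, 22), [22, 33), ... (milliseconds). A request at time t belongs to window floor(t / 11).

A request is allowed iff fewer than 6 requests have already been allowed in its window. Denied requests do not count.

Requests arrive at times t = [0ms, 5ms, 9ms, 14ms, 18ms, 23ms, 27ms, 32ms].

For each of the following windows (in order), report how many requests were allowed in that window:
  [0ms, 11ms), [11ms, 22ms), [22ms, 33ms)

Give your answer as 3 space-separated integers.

Processing requests:
  req#1 t=0ms (window 0): ALLOW
  req#2 t=5ms (window 0): ALLOW
  req#3 t=9ms (window 0): ALLOW
  req#4 t=14ms (window 1): ALLOW
  req#5 t=18ms (window 1): ALLOW
  req#6 t=23ms (window 2): ALLOW
  req#7 t=27ms (window 2): ALLOW
  req#8 t=32ms (window 2): ALLOW

Allowed counts by window: 3 2 3

Answer: 3 2 3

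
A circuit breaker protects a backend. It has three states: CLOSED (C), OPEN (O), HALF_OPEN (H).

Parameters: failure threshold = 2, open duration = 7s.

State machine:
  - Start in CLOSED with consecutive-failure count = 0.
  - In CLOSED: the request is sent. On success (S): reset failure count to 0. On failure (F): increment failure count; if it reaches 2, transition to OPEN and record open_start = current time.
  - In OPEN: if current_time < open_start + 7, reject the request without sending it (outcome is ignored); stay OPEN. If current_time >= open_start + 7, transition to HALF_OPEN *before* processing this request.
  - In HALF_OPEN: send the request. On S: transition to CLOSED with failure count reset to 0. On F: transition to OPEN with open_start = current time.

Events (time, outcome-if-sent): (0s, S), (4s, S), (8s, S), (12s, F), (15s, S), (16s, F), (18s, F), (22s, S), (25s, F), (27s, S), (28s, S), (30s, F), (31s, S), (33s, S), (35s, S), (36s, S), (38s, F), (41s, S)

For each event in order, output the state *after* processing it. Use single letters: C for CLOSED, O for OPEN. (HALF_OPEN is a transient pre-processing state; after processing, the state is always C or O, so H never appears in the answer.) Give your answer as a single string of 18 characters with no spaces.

Answer: CCCCCCOOOOOOOCCCCC

Derivation:
State after each event:
  event#1 t=0s outcome=S: state=CLOSED
  event#2 t=4s outcome=S: state=CLOSED
  event#3 t=8s outcome=S: state=CLOSED
  event#4 t=12s outcome=F: state=CLOSED
  event#5 t=15s outcome=S: state=CLOSED
  event#6 t=16s outcome=F: state=CLOSED
  event#7 t=18s outcome=F: state=OPEN
  event#8 t=22s outcome=S: state=OPEN
  event#9 t=25s outcome=F: state=OPEN
  event#10 t=27s outcome=S: state=OPEN
  event#11 t=28s outcome=S: state=OPEN
  event#12 t=30s outcome=F: state=OPEN
  event#13 t=31s outcome=S: state=OPEN
  event#14 t=33s outcome=S: state=CLOSED
  event#15 t=35s outcome=S: state=CLOSED
  event#16 t=36s outcome=S: state=CLOSED
  event#17 t=38s outcome=F: state=CLOSED
  event#18 t=41s outcome=S: state=CLOSED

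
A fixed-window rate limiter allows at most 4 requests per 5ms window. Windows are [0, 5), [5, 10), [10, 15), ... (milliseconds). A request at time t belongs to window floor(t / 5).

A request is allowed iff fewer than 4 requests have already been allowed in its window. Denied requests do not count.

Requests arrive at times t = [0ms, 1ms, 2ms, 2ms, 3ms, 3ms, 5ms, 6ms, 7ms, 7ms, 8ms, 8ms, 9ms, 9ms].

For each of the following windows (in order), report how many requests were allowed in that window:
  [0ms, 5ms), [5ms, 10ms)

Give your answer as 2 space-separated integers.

Processing requests:
  req#1 t=0ms (window 0): ALLOW
  req#2 t=1ms (window 0): ALLOW
  req#3 t=2ms (window 0): ALLOW
  req#4 t=2ms (window 0): ALLOW
  req#5 t=3ms (window 0): DENY
  req#6 t=3ms (window 0): DENY
  req#7 t=5ms (window 1): ALLOW
  req#8 t=6ms (window 1): ALLOW
  req#9 t=7ms (window 1): ALLOW
  req#10 t=7ms (window 1): ALLOW
  req#11 t=8ms (window 1): DENY
  req#12 t=8ms (window 1): DENY
  req#13 t=9ms (window 1): DENY
  req#14 t=9ms (window 1): DENY

Allowed counts by window: 4 4

Answer: 4 4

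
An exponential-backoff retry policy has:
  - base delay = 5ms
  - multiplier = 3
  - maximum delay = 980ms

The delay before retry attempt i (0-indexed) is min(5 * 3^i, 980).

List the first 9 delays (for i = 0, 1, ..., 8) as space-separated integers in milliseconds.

Computing each delay:
  i=0: min(5*3^0, 980) = 5
  i=1: min(5*3^1, 980) = 15
  i=2: min(5*3^2, 980) = 45
  i=3: min(5*3^3, 980) = 135
  i=4: min(5*3^4, 980) = 405
  i=5: min(5*3^5, 980) = 980
  i=6: min(5*3^6, 980) = 980
  i=7: min(5*3^7, 980) = 980
  i=8: min(5*3^8, 980) = 980

Answer: 5 15 45 135 405 980 980 980 980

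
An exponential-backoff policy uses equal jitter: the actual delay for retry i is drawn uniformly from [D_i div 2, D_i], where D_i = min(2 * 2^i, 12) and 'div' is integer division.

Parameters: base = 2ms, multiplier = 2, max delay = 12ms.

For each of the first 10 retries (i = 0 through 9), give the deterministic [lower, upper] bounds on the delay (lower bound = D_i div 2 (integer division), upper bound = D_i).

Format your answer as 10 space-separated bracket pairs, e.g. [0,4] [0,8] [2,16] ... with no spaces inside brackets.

Computing bounds per retry:
  i=0: D_i=min(2*2^0,12)=2, bounds=[1,2]
  i=1: D_i=min(2*2^1,12)=4, bounds=[2,4]
  i=2: D_i=min(2*2^2,12)=8, bounds=[4,8]
  i=3: D_i=min(2*2^3,12)=12, bounds=[6,12]
  i=4: D_i=min(2*2^4,12)=12, bounds=[6,12]
  i=5: D_i=min(2*2^5,12)=12, bounds=[6,12]
  i=6: D_i=min(2*2^6,12)=12, bounds=[6,12]
  i=7: D_i=min(2*2^7,12)=12, bounds=[6,12]
  i=8: D_i=min(2*2^8,12)=12, bounds=[6,12]
  i=9: D_i=min(2*2^9,12)=12, bounds=[6,12]

Answer: [1,2] [2,4] [4,8] [6,12] [6,12] [6,12] [6,12] [6,12] [6,12] [6,12]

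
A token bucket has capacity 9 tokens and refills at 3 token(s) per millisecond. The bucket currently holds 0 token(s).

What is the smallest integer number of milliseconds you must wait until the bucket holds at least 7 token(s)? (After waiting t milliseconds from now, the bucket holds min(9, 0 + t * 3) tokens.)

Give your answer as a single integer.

Need 0 + t * 3 >= 7, so t >= 7/3.
Smallest integer t = ceil(7/3) = 3.

Answer: 3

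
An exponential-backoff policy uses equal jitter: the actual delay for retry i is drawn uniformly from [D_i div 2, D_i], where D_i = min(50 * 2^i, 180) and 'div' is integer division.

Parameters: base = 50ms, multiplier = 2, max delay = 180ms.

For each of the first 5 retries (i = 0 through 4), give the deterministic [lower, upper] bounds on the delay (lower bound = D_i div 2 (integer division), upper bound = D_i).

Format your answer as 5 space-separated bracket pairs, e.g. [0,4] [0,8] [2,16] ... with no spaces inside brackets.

Computing bounds per retry:
  i=0: D_i=min(50*2^0,180)=50, bounds=[25,50]
  i=1: D_i=min(50*2^1,180)=100, bounds=[50,100]
  i=2: D_i=min(50*2^2,180)=180, bounds=[90,180]
  i=3: D_i=min(50*2^3,180)=180, bounds=[90,180]
  i=4: D_i=min(50*2^4,180)=180, bounds=[90,180]

Answer: [25,50] [50,100] [90,180] [90,180] [90,180]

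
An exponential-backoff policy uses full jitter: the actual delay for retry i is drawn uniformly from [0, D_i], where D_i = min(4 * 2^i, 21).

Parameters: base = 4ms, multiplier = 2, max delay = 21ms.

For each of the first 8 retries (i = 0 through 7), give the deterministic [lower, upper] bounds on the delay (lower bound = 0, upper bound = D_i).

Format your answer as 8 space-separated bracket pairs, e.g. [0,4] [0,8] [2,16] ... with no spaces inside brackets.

Computing bounds per retry:
  i=0: D_i=min(4*2^0,21)=4, bounds=[0,4]
  i=1: D_i=min(4*2^1,21)=8, bounds=[0,8]
  i=2: D_i=min(4*2^2,21)=16, bounds=[0,16]
  i=3: D_i=min(4*2^3,21)=21, bounds=[0,21]
  i=4: D_i=min(4*2^4,21)=21, bounds=[0,21]
  i=5: D_i=min(4*2^5,21)=21, bounds=[0,21]
  i=6: D_i=min(4*2^6,21)=21, bounds=[0,21]
  i=7: D_i=min(4*2^7,21)=21, bounds=[0,21]

Answer: [0,4] [0,8] [0,16] [0,21] [0,21] [0,21] [0,21] [0,21]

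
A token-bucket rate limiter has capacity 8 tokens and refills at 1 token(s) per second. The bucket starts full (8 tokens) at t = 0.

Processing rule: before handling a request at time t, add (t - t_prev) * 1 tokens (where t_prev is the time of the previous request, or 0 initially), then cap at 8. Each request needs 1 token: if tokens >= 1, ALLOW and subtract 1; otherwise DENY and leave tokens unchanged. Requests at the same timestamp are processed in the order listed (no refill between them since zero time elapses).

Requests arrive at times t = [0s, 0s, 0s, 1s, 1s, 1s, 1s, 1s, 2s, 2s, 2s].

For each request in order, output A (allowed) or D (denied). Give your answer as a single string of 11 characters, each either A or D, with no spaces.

Simulating step by step:
  req#1 t=0s: ALLOW
  req#2 t=0s: ALLOW
  req#3 t=0s: ALLOW
  req#4 t=1s: ALLOW
  req#5 t=1s: ALLOW
  req#6 t=1s: ALLOW
  req#7 t=1s: ALLOW
  req#8 t=1s: ALLOW
  req#9 t=2s: ALLOW
  req#10 t=2s: ALLOW
  req#11 t=2s: DENY

Answer: AAAAAAAAAAD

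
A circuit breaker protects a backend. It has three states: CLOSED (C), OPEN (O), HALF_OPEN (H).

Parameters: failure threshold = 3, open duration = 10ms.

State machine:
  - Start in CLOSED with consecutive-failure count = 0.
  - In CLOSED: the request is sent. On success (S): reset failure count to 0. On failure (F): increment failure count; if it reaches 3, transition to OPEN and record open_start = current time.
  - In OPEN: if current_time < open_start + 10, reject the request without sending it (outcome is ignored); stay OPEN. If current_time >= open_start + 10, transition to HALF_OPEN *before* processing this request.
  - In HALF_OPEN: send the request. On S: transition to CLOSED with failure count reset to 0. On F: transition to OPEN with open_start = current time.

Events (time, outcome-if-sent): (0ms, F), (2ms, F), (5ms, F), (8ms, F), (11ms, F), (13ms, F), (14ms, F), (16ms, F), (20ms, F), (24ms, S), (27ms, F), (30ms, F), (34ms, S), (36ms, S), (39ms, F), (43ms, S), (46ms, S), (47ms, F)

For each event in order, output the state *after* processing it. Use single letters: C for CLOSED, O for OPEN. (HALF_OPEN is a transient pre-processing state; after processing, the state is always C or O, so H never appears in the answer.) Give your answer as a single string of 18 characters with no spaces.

Answer: CCOOOOOOOOOOOOOOOO

Derivation:
State after each event:
  event#1 t=0ms outcome=F: state=CLOSED
  event#2 t=2ms outcome=F: state=CLOSED
  event#3 t=5ms outcome=F: state=OPEN
  event#4 t=8ms outcome=F: state=OPEN
  event#5 t=11ms outcome=F: state=OPEN
  event#6 t=13ms outcome=F: state=OPEN
  event#7 t=14ms outcome=F: state=OPEN
  event#8 t=16ms outcome=F: state=OPEN
  event#9 t=20ms outcome=F: state=OPEN
  event#10 t=24ms outcome=S: state=OPEN
  event#11 t=27ms outcome=F: state=OPEN
  event#12 t=30ms outcome=F: state=OPEN
  event#13 t=34ms outcome=S: state=OPEN
  event#14 t=36ms outcome=S: state=OPEN
  event#15 t=39ms outcome=F: state=OPEN
  event#16 t=43ms outcome=S: state=OPEN
  event#17 t=46ms outcome=S: state=OPEN
  event#18 t=47ms outcome=F: state=OPEN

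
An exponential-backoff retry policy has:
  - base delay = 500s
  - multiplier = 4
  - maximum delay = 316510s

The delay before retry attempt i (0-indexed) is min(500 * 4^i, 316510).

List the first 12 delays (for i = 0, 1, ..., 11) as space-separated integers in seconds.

Answer: 500 2000 8000 32000 128000 316510 316510 316510 316510 316510 316510 316510

Derivation:
Computing each delay:
  i=0: min(500*4^0, 316510) = 500
  i=1: min(500*4^1, 316510) = 2000
  i=2: min(500*4^2, 316510) = 8000
  i=3: min(500*4^3, 316510) = 32000
  i=4: min(500*4^4, 316510) = 128000
  i=5: min(500*4^5, 316510) = 316510
  i=6: min(500*4^6, 316510) = 316510
  i=7: min(500*4^7, 316510) = 316510
  i=8: min(500*4^8, 316510) = 316510
  i=9: min(500*4^9, 316510) = 316510
  i=10: min(500*4^10, 316510) = 316510
  i=11: min(500*4^11, 316510) = 316510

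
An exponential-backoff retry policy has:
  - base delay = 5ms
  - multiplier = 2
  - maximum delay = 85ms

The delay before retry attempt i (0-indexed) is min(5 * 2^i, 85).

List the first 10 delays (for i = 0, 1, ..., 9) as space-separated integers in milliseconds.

Answer: 5 10 20 40 80 85 85 85 85 85

Derivation:
Computing each delay:
  i=0: min(5*2^0, 85) = 5
  i=1: min(5*2^1, 85) = 10
  i=2: min(5*2^2, 85) = 20
  i=3: min(5*2^3, 85) = 40
  i=4: min(5*2^4, 85) = 80
  i=5: min(5*2^5, 85) = 85
  i=6: min(5*2^6, 85) = 85
  i=7: min(5*2^7, 85) = 85
  i=8: min(5*2^8, 85) = 85
  i=9: min(5*2^9, 85) = 85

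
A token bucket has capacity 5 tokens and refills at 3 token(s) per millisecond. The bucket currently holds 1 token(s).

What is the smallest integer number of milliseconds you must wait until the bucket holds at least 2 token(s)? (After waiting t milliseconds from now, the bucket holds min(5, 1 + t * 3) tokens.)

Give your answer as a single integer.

Need 1 + t * 3 >= 2, so t >= 1/3.
Smallest integer t = ceil(1/3) = 1.

Answer: 1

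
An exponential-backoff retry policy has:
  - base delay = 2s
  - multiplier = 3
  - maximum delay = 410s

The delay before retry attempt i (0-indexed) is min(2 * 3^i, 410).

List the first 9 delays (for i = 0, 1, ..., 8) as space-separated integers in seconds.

Answer: 2 6 18 54 162 410 410 410 410

Derivation:
Computing each delay:
  i=0: min(2*3^0, 410) = 2
  i=1: min(2*3^1, 410) = 6
  i=2: min(2*3^2, 410) = 18
  i=3: min(2*3^3, 410) = 54
  i=4: min(2*3^4, 410) = 162
  i=5: min(2*3^5, 410) = 410
  i=6: min(2*3^6, 410) = 410
  i=7: min(2*3^7, 410) = 410
  i=8: min(2*3^8, 410) = 410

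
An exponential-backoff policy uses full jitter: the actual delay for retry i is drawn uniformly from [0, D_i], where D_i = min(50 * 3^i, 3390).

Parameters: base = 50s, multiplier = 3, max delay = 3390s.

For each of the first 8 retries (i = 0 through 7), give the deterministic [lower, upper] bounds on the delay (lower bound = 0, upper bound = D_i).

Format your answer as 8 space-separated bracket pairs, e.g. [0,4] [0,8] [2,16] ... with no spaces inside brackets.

Answer: [0,50] [0,150] [0,450] [0,1350] [0,3390] [0,3390] [0,3390] [0,3390]

Derivation:
Computing bounds per retry:
  i=0: D_i=min(50*3^0,3390)=50, bounds=[0,50]
  i=1: D_i=min(50*3^1,3390)=150, bounds=[0,150]
  i=2: D_i=min(50*3^2,3390)=450, bounds=[0,450]
  i=3: D_i=min(50*3^3,3390)=1350, bounds=[0,1350]
  i=4: D_i=min(50*3^4,3390)=3390, bounds=[0,3390]
  i=5: D_i=min(50*3^5,3390)=3390, bounds=[0,3390]
  i=6: D_i=min(50*3^6,3390)=3390, bounds=[0,3390]
  i=7: D_i=min(50*3^7,3390)=3390, bounds=[0,3390]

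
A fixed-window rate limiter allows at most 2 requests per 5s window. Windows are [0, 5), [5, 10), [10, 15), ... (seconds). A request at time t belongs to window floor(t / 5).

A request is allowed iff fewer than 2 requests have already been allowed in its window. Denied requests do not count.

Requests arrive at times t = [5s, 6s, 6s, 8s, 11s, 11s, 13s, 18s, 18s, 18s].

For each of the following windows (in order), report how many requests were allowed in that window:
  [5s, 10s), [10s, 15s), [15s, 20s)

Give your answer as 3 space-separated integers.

Answer: 2 2 2

Derivation:
Processing requests:
  req#1 t=5s (window 1): ALLOW
  req#2 t=6s (window 1): ALLOW
  req#3 t=6s (window 1): DENY
  req#4 t=8s (window 1): DENY
  req#5 t=11s (window 2): ALLOW
  req#6 t=11s (window 2): ALLOW
  req#7 t=13s (window 2): DENY
  req#8 t=18s (window 3): ALLOW
  req#9 t=18s (window 3): ALLOW
  req#10 t=18s (window 3): DENY

Allowed counts by window: 2 2 2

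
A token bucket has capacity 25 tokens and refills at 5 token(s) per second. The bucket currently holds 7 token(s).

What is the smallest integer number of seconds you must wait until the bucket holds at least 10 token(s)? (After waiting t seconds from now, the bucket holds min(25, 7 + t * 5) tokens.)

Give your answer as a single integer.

Need 7 + t * 5 >= 10, so t >= 3/5.
Smallest integer t = ceil(3/5) = 1.

Answer: 1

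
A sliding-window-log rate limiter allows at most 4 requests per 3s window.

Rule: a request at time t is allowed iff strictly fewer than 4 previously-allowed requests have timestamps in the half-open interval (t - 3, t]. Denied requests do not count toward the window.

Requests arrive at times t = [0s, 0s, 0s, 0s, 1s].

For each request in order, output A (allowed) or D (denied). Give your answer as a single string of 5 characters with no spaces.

Answer: AAAAD

Derivation:
Tracking allowed requests in the window:
  req#1 t=0s: ALLOW
  req#2 t=0s: ALLOW
  req#3 t=0s: ALLOW
  req#4 t=0s: ALLOW
  req#5 t=1s: DENY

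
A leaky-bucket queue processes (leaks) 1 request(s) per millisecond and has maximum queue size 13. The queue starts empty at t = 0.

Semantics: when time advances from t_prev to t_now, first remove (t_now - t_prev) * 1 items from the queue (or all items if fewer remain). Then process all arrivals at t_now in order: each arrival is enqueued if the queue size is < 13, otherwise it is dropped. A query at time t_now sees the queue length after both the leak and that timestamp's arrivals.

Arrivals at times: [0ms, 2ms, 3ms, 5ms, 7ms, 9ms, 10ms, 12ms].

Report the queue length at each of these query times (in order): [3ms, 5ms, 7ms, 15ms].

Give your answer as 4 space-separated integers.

Queue lengths at query times:
  query t=3ms: backlog = 1
  query t=5ms: backlog = 1
  query t=7ms: backlog = 1
  query t=15ms: backlog = 0

Answer: 1 1 1 0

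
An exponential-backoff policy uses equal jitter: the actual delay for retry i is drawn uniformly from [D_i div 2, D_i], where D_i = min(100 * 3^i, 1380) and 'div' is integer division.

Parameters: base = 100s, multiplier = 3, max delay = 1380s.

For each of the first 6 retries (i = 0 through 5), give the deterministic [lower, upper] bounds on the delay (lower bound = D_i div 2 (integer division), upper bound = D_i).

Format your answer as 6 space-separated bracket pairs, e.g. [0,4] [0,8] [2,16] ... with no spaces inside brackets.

Computing bounds per retry:
  i=0: D_i=min(100*3^0,1380)=100, bounds=[50,100]
  i=1: D_i=min(100*3^1,1380)=300, bounds=[150,300]
  i=2: D_i=min(100*3^2,1380)=900, bounds=[450,900]
  i=3: D_i=min(100*3^3,1380)=1380, bounds=[690,1380]
  i=4: D_i=min(100*3^4,1380)=1380, bounds=[690,1380]
  i=5: D_i=min(100*3^5,1380)=1380, bounds=[690,1380]

Answer: [50,100] [150,300] [450,900] [690,1380] [690,1380] [690,1380]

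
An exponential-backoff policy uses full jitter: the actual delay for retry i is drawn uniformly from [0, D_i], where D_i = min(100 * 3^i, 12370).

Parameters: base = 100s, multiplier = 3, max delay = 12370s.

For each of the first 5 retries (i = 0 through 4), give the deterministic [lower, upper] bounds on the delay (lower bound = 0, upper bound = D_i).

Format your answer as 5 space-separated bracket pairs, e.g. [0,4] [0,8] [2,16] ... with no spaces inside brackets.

Answer: [0,100] [0,300] [0,900] [0,2700] [0,8100]

Derivation:
Computing bounds per retry:
  i=0: D_i=min(100*3^0,12370)=100, bounds=[0,100]
  i=1: D_i=min(100*3^1,12370)=300, bounds=[0,300]
  i=2: D_i=min(100*3^2,12370)=900, bounds=[0,900]
  i=3: D_i=min(100*3^3,12370)=2700, bounds=[0,2700]
  i=4: D_i=min(100*3^4,12370)=8100, bounds=[0,8100]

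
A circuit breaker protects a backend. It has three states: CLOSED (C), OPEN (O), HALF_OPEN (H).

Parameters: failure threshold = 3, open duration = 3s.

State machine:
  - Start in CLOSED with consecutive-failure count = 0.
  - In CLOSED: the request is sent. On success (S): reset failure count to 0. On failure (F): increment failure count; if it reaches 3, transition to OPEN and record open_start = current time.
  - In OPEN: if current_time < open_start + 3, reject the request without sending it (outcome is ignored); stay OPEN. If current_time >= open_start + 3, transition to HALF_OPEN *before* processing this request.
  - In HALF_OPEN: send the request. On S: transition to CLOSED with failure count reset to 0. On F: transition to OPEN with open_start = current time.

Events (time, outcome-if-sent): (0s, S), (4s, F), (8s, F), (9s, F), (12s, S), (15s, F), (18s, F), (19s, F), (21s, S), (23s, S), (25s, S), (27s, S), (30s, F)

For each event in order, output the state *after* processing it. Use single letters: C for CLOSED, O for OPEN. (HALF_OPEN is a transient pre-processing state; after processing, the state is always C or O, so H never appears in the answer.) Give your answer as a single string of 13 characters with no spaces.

Answer: CCCOCCCOOCCCC

Derivation:
State after each event:
  event#1 t=0s outcome=S: state=CLOSED
  event#2 t=4s outcome=F: state=CLOSED
  event#3 t=8s outcome=F: state=CLOSED
  event#4 t=9s outcome=F: state=OPEN
  event#5 t=12s outcome=S: state=CLOSED
  event#6 t=15s outcome=F: state=CLOSED
  event#7 t=18s outcome=F: state=CLOSED
  event#8 t=19s outcome=F: state=OPEN
  event#9 t=21s outcome=S: state=OPEN
  event#10 t=23s outcome=S: state=CLOSED
  event#11 t=25s outcome=S: state=CLOSED
  event#12 t=27s outcome=S: state=CLOSED
  event#13 t=30s outcome=F: state=CLOSED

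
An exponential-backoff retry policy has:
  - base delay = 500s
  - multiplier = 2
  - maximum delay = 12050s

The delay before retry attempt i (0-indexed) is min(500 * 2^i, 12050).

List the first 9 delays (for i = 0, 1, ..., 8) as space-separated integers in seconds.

Answer: 500 1000 2000 4000 8000 12050 12050 12050 12050

Derivation:
Computing each delay:
  i=0: min(500*2^0, 12050) = 500
  i=1: min(500*2^1, 12050) = 1000
  i=2: min(500*2^2, 12050) = 2000
  i=3: min(500*2^3, 12050) = 4000
  i=4: min(500*2^4, 12050) = 8000
  i=5: min(500*2^5, 12050) = 12050
  i=6: min(500*2^6, 12050) = 12050
  i=7: min(500*2^7, 12050) = 12050
  i=8: min(500*2^8, 12050) = 12050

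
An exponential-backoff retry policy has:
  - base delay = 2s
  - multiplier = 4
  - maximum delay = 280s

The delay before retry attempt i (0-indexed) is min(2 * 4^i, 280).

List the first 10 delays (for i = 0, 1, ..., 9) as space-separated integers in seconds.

Answer: 2 8 32 128 280 280 280 280 280 280

Derivation:
Computing each delay:
  i=0: min(2*4^0, 280) = 2
  i=1: min(2*4^1, 280) = 8
  i=2: min(2*4^2, 280) = 32
  i=3: min(2*4^3, 280) = 128
  i=4: min(2*4^4, 280) = 280
  i=5: min(2*4^5, 280) = 280
  i=6: min(2*4^6, 280) = 280
  i=7: min(2*4^7, 280) = 280
  i=8: min(2*4^8, 280) = 280
  i=9: min(2*4^9, 280) = 280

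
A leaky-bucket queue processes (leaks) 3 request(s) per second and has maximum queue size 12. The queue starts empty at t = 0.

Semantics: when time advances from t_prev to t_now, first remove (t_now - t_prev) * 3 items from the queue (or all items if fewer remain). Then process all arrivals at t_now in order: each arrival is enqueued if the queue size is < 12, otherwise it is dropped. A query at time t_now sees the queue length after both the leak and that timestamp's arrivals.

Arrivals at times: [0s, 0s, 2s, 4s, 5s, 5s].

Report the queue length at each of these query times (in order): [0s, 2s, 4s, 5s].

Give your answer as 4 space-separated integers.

Queue lengths at query times:
  query t=0s: backlog = 2
  query t=2s: backlog = 1
  query t=4s: backlog = 1
  query t=5s: backlog = 2

Answer: 2 1 1 2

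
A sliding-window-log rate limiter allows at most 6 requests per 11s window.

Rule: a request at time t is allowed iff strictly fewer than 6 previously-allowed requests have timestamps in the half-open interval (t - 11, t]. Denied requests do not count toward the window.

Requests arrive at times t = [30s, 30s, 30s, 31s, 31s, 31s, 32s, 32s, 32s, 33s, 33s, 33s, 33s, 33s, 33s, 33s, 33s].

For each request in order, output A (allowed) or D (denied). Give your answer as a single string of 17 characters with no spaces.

Answer: AAAAAADDDDDDDDDDD

Derivation:
Tracking allowed requests in the window:
  req#1 t=30s: ALLOW
  req#2 t=30s: ALLOW
  req#3 t=30s: ALLOW
  req#4 t=31s: ALLOW
  req#5 t=31s: ALLOW
  req#6 t=31s: ALLOW
  req#7 t=32s: DENY
  req#8 t=32s: DENY
  req#9 t=32s: DENY
  req#10 t=33s: DENY
  req#11 t=33s: DENY
  req#12 t=33s: DENY
  req#13 t=33s: DENY
  req#14 t=33s: DENY
  req#15 t=33s: DENY
  req#16 t=33s: DENY
  req#17 t=33s: DENY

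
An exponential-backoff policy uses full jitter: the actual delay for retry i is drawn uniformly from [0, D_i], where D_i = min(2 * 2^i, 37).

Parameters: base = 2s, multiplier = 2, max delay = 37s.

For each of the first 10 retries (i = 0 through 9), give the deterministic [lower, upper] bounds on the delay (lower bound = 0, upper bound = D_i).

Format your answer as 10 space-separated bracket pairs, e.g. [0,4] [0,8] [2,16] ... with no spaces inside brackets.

Answer: [0,2] [0,4] [0,8] [0,16] [0,32] [0,37] [0,37] [0,37] [0,37] [0,37]

Derivation:
Computing bounds per retry:
  i=0: D_i=min(2*2^0,37)=2, bounds=[0,2]
  i=1: D_i=min(2*2^1,37)=4, bounds=[0,4]
  i=2: D_i=min(2*2^2,37)=8, bounds=[0,8]
  i=3: D_i=min(2*2^3,37)=16, bounds=[0,16]
  i=4: D_i=min(2*2^4,37)=32, bounds=[0,32]
  i=5: D_i=min(2*2^5,37)=37, bounds=[0,37]
  i=6: D_i=min(2*2^6,37)=37, bounds=[0,37]
  i=7: D_i=min(2*2^7,37)=37, bounds=[0,37]
  i=8: D_i=min(2*2^8,37)=37, bounds=[0,37]
  i=9: D_i=min(2*2^9,37)=37, bounds=[0,37]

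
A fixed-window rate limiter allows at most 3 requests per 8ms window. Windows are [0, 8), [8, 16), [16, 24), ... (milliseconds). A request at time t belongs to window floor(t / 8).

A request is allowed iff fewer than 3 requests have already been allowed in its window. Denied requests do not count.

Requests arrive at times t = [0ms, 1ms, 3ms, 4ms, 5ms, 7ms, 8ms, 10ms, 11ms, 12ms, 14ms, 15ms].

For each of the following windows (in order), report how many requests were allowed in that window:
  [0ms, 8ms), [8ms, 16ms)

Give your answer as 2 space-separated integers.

Answer: 3 3

Derivation:
Processing requests:
  req#1 t=0ms (window 0): ALLOW
  req#2 t=1ms (window 0): ALLOW
  req#3 t=3ms (window 0): ALLOW
  req#4 t=4ms (window 0): DENY
  req#5 t=5ms (window 0): DENY
  req#6 t=7ms (window 0): DENY
  req#7 t=8ms (window 1): ALLOW
  req#8 t=10ms (window 1): ALLOW
  req#9 t=11ms (window 1): ALLOW
  req#10 t=12ms (window 1): DENY
  req#11 t=14ms (window 1): DENY
  req#12 t=15ms (window 1): DENY

Allowed counts by window: 3 3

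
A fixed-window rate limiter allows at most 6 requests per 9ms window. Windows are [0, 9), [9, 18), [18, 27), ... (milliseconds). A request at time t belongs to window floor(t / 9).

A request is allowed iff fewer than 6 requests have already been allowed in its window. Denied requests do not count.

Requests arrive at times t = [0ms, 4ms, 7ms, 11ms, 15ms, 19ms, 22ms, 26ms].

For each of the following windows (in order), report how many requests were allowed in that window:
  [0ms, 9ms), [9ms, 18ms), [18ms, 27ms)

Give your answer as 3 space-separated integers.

Processing requests:
  req#1 t=0ms (window 0): ALLOW
  req#2 t=4ms (window 0): ALLOW
  req#3 t=7ms (window 0): ALLOW
  req#4 t=11ms (window 1): ALLOW
  req#5 t=15ms (window 1): ALLOW
  req#6 t=19ms (window 2): ALLOW
  req#7 t=22ms (window 2): ALLOW
  req#8 t=26ms (window 2): ALLOW

Allowed counts by window: 3 2 3

Answer: 3 2 3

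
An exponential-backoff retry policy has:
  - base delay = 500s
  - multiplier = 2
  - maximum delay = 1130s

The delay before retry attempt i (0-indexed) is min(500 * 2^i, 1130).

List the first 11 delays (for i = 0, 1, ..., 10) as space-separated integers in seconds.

Computing each delay:
  i=0: min(500*2^0, 1130) = 500
  i=1: min(500*2^1, 1130) = 1000
  i=2: min(500*2^2, 1130) = 1130
  i=3: min(500*2^3, 1130) = 1130
  i=4: min(500*2^4, 1130) = 1130
  i=5: min(500*2^5, 1130) = 1130
  i=6: min(500*2^6, 1130) = 1130
  i=7: min(500*2^7, 1130) = 1130
  i=8: min(500*2^8, 1130) = 1130
  i=9: min(500*2^9, 1130) = 1130
  i=10: min(500*2^10, 1130) = 1130

Answer: 500 1000 1130 1130 1130 1130 1130 1130 1130 1130 1130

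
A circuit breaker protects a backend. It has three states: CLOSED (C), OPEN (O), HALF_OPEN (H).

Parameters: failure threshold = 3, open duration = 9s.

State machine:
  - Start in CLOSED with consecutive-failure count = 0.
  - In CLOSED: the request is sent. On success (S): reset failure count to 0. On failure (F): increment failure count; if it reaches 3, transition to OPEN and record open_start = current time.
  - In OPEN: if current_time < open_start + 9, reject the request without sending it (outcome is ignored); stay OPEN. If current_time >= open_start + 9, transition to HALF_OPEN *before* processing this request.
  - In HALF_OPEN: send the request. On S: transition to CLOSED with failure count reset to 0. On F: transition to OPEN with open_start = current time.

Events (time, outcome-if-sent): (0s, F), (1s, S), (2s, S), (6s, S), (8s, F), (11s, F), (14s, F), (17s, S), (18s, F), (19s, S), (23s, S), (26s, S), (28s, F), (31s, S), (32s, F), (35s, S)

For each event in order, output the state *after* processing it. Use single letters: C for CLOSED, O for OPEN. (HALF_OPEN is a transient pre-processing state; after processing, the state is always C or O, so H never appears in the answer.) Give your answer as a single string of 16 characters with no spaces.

Answer: CCCCCCOOOOCCCCCC

Derivation:
State after each event:
  event#1 t=0s outcome=F: state=CLOSED
  event#2 t=1s outcome=S: state=CLOSED
  event#3 t=2s outcome=S: state=CLOSED
  event#4 t=6s outcome=S: state=CLOSED
  event#5 t=8s outcome=F: state=CLOSED
  event#6 t=11s outcome=F: state=CLOSED
  event#7 t=14s outcome=F: state=OPEN
  event#8 t=17s outcome=S: state=OPEN
  event#9 t=18s outcome=F: state=OPEN
  event#10 t=19s outcome=S: state=OPEN
  event#11 t=23s outcome=S: state=CLOSED
  event#12 t=26s outcome=S: state=CLOSED
  event#13 t=28s outcome=F: state=CLOSED
  event#14 t=31s outcome=S: state=CLOSED
  event#15 t=32s outcome=F: state=CLOSED
  event#16 t=35s outcome=S: state=CLOSED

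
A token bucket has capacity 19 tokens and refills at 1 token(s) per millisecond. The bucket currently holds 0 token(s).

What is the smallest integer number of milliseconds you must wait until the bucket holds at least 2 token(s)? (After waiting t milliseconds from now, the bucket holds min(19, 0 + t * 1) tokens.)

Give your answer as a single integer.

Need 0 + t * 1 >= 2, so t >= 2/1.
Smallest integer t = ceil(2/1) = 2.

Answer: 2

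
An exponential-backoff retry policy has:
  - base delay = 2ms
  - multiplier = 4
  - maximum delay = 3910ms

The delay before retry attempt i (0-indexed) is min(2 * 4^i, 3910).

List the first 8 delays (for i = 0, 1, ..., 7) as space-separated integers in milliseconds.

Answer: 2 8 32 128 512 2048 3910 3910

Derivation:
Computing each delay:
  i=0: min(2*4^0, 3910) = 2
  i=1: min(2*4^1, 3910) = 8
  i=2: min(2*4^2, 3910) = 32
  i=3: min(2*4^3, 3910) = 128
  i=4: min(2*4^4, 3910) = 512
  i=5: min(2*4^5, 3910) = 2048
  i=6: min(2*4^6, 3910) = 3910
  i=7: min(2*4^7, 3910) = 3910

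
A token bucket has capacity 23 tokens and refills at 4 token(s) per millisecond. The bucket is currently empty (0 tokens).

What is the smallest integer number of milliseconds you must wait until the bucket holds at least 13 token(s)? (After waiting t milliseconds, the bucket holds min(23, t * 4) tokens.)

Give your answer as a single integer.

Need t * 4 >= 13, so t >= 13/4.
Smallest integer t = ceil(13/4) = 4.

Answer: 4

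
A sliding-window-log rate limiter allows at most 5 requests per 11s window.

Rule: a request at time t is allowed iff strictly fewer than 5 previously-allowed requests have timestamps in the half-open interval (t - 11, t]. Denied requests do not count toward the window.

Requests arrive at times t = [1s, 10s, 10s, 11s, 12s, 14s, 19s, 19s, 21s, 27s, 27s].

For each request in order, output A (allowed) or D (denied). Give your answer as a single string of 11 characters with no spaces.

Tracking allowed requests in the window:
  req#1 t=1s: ALLOW
  req#2 t=10s: ALLOW
  req#3 t=10s: ALLOW
  req#4 t=11s: ALLOW
  req#5 t=12s: ALLOW
  req#6 t=14s: ALLOW
  req#7 t=19s: DENY
  req#8 t=19s: DENY
  req#9 t=21s: ALLOW
  req#10 t=27s: ALLOW
  req#11 t=27s: ALLOW

Answer: AAAAAADDAAA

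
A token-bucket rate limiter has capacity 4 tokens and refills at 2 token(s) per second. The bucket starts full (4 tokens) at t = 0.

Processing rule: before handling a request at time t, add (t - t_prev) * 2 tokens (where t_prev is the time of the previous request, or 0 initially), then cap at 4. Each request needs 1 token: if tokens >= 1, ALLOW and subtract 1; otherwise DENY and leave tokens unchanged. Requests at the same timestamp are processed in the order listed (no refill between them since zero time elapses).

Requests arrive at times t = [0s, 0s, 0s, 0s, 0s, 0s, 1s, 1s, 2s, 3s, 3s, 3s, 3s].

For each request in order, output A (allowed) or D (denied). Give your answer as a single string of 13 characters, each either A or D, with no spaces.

Answer: AAAADDAAAAAAD

Derivation:
Simulating step by step:
  req#1 t=0s: ALLOW
  req#2 t=0s: ALLOW
  req#3 t=0s: ALLOW
  req#4 t=0s: ALLOW
  req#5 t=0s: DENY
  req#6 t=0s: DENY
  req#7 t=1s: ALLOW
  req#8 t=1s: ALLOW
  req#9 t=2s: ALLOW
  req#10 t=3s: ALLOW
  req#11 t=3s: ALLOW
  req#12 t=3s: ALLOW
  req#13 t=3s: DENY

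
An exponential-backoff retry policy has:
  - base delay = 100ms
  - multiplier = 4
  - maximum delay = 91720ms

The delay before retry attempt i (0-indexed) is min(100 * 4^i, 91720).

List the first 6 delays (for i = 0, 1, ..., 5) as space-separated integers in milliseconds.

Answer: 100 400 1600 6400 25600 91720

Derivation:
Computing each delay:
  i=0: min(100*4^0, 91720) = 100
  i=1: min(100*4^1, 91720) = 400
  i=2: min(100*4^2, 91720) = 1600
  i=3: min(100*4^3, 91720) = 6400
  i=4: min(100*4^4, 91720) = 25600
  i=5: min(100*4^5, 91720) = 91720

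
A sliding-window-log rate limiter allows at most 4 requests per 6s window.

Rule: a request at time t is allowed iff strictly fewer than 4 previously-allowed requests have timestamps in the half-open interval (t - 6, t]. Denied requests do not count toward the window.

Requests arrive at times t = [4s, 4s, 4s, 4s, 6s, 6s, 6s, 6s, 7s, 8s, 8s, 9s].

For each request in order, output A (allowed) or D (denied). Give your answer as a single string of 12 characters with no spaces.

Tracking allowed requests in the window:
  req#1 t=4s: ALLOW
  req#2 t=4s: ALLOW
  req#3 t=4s: ALLOW
  req#4 t=4s: ALLOW
  req#5 t=6s: DENY
  req#6 t=6s: DENY
  req#7 t=6s: DENY
  req#8 t=6s: DENY
  req#9 t=7s: DENY
  req#10 t=8s: DENY
  req#11 t=8s: DENY
  req#12 t=9s: DENY

Answer: AAAADDDDDDDD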